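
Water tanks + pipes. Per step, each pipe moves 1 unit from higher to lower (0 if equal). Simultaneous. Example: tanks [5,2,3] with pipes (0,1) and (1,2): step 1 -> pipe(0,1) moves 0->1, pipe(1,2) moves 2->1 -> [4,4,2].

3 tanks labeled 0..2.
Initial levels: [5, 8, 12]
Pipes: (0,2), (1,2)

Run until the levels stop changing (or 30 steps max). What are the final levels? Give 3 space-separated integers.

Step 1: flows [2->0,2->1] -> levels [6 9 10]
Step 2: flows [2->0,2->1] -> levels [7 10 8]
Step 3: flows [2->0,1->2] -> levels [8 9 8]
Step 4: flows [0=2,1->2] -> levels [8 8 9]
Step 5: flows [2->0,2->1] -> levels [9 9 7]
Step 6: flows [0->2,1->2] -> levels [8 8 9]
  -> period-2 cycle: step 6 state = step 4 state; never stabilizes
  -> state at step 30: (30-4) mod 2 = 0, same as step 4 -> [8 8 9]

Answer: 8 8 9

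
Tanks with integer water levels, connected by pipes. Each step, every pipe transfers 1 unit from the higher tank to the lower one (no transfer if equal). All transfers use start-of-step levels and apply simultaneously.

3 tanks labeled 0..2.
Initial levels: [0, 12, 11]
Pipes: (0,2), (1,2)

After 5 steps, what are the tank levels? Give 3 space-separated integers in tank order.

Step 1: flows [2->0,1->2] -> levels [1 11 11]
Step 2: flows [2->0,1=2] -> levels [2 11 10]
Step 3: flows [2->0,1->2] -> levels [3 10 10]
Step 4: flows [2->0,1=2] -> levels [4 10 9]
Step 5: flows [2->0,1->2] -> levels [5 9 9]

Answer: 5 9 9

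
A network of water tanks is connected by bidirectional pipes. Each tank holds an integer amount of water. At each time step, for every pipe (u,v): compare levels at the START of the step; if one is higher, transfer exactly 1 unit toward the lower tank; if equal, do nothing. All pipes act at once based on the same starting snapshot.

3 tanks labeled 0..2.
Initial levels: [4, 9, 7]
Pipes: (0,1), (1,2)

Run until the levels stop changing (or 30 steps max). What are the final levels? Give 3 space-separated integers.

Step 1: flows [1->0,1->2] -> levels [5 7 8]
Step 2: flows [1->0,2->1] -> levels [6 7 7]
Step 3: flows [1->0,1=2] -> levels [7 6 7]
Step 4: flows [0->1,2->1] -> levels [6 8 6]
Step 5: flows [1->0,1->2] -> levels [7 6 7]
  -> period-2 cycle: step 5 state = step 3 state; never stabilizes
  -> state at step 30: (30-3) mod 2 = 1, same as step 4 -> [6 8 6]

Answer: 6 8 6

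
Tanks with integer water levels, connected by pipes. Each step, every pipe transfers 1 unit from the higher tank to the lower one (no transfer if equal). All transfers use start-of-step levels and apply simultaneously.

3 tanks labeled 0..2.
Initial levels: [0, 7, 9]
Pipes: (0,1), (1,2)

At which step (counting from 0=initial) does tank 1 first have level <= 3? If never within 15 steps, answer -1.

Answer: -1

Derivation:
Step 1: flows [1->0,2->1] -> levels [1 7 8]
Step 2: flows [1->0,2->1] -> levels [2 7 7]
Step 3: flows [1->0,1=2] -> levels [3 6 7]
Step 4: flows [1->0,2->1] -> levels [4 6 6]
Step 5: flows [1->0,1=2] -> levels [5 5 6]
Step 6: flows [0=1,2->1] -> levels [5 6 5]
Step 7: flows [1->0,1->2] -> levels [6 4 6]
Step 8: flows [0->1,2->1] -> levels [5 6 5]
  -> period-2 cycle (repeats step 6); tank 1 never drops to <=3
Tank 1 never reaches <=3 within 15 steps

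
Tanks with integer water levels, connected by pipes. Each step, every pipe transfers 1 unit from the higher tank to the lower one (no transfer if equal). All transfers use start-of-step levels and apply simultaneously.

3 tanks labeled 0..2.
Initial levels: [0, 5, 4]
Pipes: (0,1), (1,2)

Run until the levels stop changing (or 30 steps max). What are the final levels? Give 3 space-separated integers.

Step 1: flows [1->0,1->2] -> levels [1 3 5]
Step 2: flows [1->0,2->1] -> levels [2 3 4]
Step 3: flows [1->0,2->1] -> levels [3 3 3]
Step 4: flows [0=1,1=2] -> levels [3 3 3]
  -> stable (no change)

Answer: 3 3 3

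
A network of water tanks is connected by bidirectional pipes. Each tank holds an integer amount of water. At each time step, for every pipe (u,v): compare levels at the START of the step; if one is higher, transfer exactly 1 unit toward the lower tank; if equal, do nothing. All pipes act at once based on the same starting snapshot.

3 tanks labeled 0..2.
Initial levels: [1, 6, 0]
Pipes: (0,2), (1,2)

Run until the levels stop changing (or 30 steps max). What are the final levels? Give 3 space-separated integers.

Step 1: flows [0->2,1->2] -> levels [0 5 2]
Step 2: flows [2->0,1->2] -> levels [1 4 2]
Step 3: flows [2->0,1->2] -> levels [2 3 2]
Step 4: flows [0=2,1->2] -> levels [2 2 3]
Step 5: flows [2->0,2->1] -> levels [3 3 1]
Step 6: flows [0->2,1->2] -> levels [2 2 3]
  -> period-2 cycle: step 6 state = step 4 state; never stabilizes
  -> state at step 30: (30-4) mod 2 = 0, same as step 4 -> [2 2 3]

Answer: 2 2 3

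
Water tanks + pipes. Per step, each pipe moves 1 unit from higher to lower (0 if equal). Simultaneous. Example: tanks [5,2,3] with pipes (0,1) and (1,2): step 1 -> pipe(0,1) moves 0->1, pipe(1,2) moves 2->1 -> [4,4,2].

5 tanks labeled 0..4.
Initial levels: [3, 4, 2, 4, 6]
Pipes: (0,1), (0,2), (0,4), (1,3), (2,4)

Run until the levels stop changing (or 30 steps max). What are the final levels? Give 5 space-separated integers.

Answer: 3 5 4 3 4

Derivation:
Step 1: flows [1->0,0->2,4->0,1=3,4->2] -> levels [4 3 4 4 4]
Step 2: flows [0->1,0=2,0=4,3->1,2=4] -> levels [3 5 4 3 4]
Step 3: flows [1->0,2->0,4->0,1->3,2=4] -> levels [6 3 3 4 3]
Step 4: flows [0->1,0->2,0->4,3->1,2=4] -> levels [3 5 4 3 4]
  -> period-2 cycle: step 4 state = step 2 state; never stabilizes
  -> state at step 30: (30-2) mod 2 = 0, same as step 2 -> [3 5 4 3 4]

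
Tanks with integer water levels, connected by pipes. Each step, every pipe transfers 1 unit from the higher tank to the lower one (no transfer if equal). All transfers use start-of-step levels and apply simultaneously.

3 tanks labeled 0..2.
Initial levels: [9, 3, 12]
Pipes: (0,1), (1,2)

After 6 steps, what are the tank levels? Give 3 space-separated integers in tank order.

Answer: 8 8 8

Derivation:
Step 1: flows [0->1,2->1] -> levels [8 5 11]
Step 2: flows [0->1,2->1] -> levels [7 7 10]
Step 3: flows [0=1,2->1] -> levels [7 8 9]
Step 4: flows [1->0,2->1] -> levels [8 8 8]
Step 5: flows [0=1,1=2] -> levels [8 8 8]
  -> stable; steps 6..6 unchanged -> [8 8 8]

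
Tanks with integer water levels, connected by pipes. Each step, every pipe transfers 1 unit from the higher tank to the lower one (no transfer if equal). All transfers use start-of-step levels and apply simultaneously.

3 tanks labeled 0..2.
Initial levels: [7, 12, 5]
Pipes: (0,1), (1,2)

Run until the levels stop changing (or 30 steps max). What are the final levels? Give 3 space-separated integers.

Answer: 8 8 8

Derivation:
Step 1: flows [1->0,1->2] -> levels [8 10 6]
Step 2: flows [1->0,1->2] -> levels [9 8 7]
Step 3: flows [0->1,1->2] -> levels [8 8 8]
Step 4: flows [0=1,1=2] -> levels [8 8 8]
  -> stable (no change)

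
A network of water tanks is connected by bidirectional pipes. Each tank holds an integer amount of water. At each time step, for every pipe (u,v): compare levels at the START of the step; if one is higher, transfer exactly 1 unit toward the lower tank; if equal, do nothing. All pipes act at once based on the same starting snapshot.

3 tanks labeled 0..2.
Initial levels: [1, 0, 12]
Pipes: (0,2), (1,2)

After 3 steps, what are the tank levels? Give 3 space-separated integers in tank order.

Step 1: flows [2->0,2->1] -> levels [2 1 10]
Step 2: flows [2->0,2->1] -> levels [3 2 8]
Step 3: flows [2->0,2->1] -> levels [4 3 6]

Answer: 4 3 6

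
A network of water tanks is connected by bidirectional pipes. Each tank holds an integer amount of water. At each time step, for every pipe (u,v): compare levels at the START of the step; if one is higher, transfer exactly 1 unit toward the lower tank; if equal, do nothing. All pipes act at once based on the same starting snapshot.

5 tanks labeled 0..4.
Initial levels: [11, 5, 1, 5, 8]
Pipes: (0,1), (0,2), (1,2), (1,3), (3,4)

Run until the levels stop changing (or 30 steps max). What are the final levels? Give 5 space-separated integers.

Answer: 7 6 5 6 6

Derivation:
Step 1: flows [0->1,0->2,1->2,1=3,4->3] -> levels [9 5 3 6 7]
Step 2: flows [0->1,0->2,1->2,3->1,4->3] -> levels [7 6 5 6 6]
Step 3: flows [0->1,0->2,1->2,1=3,3=4] -> levels [5 6 7 6 6]
Step 4: flows [1->0,2->0,2->1,1=3,3=4] -> levels [7 6 5 6 6]
  -> period-2 cycle: step 4 state = step 2 state; never stabilizes
  -> state at step 30: (30-2) mod 2 = 0, same as step 2 -> [7 6 5 6 6]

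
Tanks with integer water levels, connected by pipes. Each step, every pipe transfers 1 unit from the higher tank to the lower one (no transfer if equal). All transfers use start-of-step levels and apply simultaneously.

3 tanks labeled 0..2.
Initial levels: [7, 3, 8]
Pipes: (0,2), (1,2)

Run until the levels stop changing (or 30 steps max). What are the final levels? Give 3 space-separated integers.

Answer: 6 6 6

Derivation:
Step 1: flows [2->0,2->1] -> levels [8 4 6]
Step 2: flows [0->2,2->1] -> levels [7 5 6]
Step 3: flows [0->2,2->1] -> levels [6 6 6]
Step 4: flows [0=2,1=2] -> levels [6 6 6]
  -> stable (no change)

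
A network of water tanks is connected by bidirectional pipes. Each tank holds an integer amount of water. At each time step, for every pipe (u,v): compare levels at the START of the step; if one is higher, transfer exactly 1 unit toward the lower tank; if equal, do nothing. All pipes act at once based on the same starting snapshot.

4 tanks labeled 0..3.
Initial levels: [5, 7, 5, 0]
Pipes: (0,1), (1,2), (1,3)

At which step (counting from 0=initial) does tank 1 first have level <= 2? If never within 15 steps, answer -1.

Answer: 5

Derivation:
Step 1: flows [1->0,1->2,1->3] -> levels [6 4 6 1]
Step 2: flows [0->1,2->1,1->3] -> levels [5 5 5 2]
Step 3: flows [0=1,1=2,1->3] -> levels [5 4 5 3]
Step 4: flows [0->1,2->1,1->3] -> levels [4 5 4 4]
Step 5: flows [1->0,1->2,1->3] -> levels [5 2 5 5]
Tank 1 first reaches <=2 at step 5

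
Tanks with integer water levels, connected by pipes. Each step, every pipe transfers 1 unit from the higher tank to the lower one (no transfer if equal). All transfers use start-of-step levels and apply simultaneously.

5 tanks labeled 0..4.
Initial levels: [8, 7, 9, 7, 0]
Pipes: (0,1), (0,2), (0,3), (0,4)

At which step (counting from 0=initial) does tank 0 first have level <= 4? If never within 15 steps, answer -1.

Step 1: flows [0->1,2->0,0->3,0->4] -> levels [6 8 8 8 1]
Step 2: flows [1->0,2->0,3->0,0->4] -> levels [8 7 7 7 2]
Step 3: flows [0->1,0->2,0->3,0->4] -> levels [4 8 8 8 3]
Tank 0 first reaches <=4 at step 3

Answer: 3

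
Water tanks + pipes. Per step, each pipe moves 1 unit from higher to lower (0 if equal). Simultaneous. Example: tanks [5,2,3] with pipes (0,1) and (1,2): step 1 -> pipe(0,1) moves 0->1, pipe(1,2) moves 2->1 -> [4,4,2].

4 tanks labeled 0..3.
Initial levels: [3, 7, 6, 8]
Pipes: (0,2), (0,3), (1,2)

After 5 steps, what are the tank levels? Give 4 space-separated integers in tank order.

Step 1: flows [2->0,3->0,1->2] -> levels [5 6 6 7]
Step 2: flows [2->0,3->0,1=2] -> levels [7 6 5 6]
Step 3: flows [0->2,0->3,1->2] -> levels [5 5 7 7]
Step 4: flows [2->0,3->0,2->1] -> levels [7 6 5 6]
  -> period-2 cycle: step 4 state = step 2 state
  -> state at step 5: (5-2) mod 2 = 1, same as step 3 -> [5 5 7 7]

Answer: 5 5 7 7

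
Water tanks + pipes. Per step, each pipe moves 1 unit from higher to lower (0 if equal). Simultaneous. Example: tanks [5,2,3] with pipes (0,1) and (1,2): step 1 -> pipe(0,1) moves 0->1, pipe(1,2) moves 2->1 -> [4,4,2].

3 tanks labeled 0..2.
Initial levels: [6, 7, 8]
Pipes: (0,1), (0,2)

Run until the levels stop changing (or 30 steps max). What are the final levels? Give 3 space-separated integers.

Step 1: flows [1->0,2->0] -> levels [8 6 7]
Step 2: flows [0->1,0->2] -> levels [6 7 8]
  -> period-2 cycle: step 2 state = step 0 state; never stabilizes
  -> state at step 30: (30-0) mod 2 = 0, same as step 0 -> [6 7 8]

Answer: 6 7 8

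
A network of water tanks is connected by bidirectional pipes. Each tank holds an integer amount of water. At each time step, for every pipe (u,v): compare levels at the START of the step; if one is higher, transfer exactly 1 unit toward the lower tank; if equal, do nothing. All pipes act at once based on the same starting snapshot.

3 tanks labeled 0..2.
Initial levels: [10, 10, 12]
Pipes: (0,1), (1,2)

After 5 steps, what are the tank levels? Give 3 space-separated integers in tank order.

Step 1: flows [0=1,2->1] -> levels [10 11 11]
Step 2: flows [1->0,1=2] -> levels [11 10 11]
Step 3: flows [0->1,2->1] -> levels [10 12 10]
Step 4: flows [1->0,1->2] -> levels [11 10 11]
  -> period-2 cycle: step 4 state = step 2 state
  -> state at step 5: (5-2) mod 2 = 1, same as step 3 -> [10 12 10]

Answer: 10 12 10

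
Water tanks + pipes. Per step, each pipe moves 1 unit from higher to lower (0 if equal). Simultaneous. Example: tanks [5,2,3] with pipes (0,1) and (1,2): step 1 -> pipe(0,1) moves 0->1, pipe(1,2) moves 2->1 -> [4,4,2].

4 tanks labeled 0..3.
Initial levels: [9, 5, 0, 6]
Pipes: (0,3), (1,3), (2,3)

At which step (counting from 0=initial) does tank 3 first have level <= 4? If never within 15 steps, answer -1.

Step 1: flows [0->3,3->1,3->2] -> levels [8 6 1 5]
Step 2: flows [0->3,1->3,3->2] -> levels [7 5 2 6]
Step 3: flows [0->3,3->1,3->2] -> levels [6 6 3 5]
Step 4: flows [0->3,1->3,3->2] -> levels [5 5 4 6]
Step 5: flows [3->0,3->1,3->2] -> levels [6 6 5 3]
Tank 3 first reaches <=4 at step 5

Answer: 5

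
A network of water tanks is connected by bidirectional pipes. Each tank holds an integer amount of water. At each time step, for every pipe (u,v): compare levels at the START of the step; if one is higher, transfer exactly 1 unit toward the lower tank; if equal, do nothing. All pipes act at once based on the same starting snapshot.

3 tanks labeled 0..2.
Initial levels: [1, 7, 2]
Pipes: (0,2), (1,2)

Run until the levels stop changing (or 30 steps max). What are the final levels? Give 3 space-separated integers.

Step 1: flows [2->0,1->2] -> levels [2 6 2]
Step 2: flows [0=2,1->2] -> levels [2 5 3]
Step 3: flows [2->0,1->2] -> levels [3 4 3]
Step 4: flows [0=2,1->2] -> levels [3 3 4]
Step 5: flows [2->0,2->1] -> levels [4 4 2]
Step 6: flows [0->2,1->2] -> levels [3 3 4]
  -> period-2 cycle: step 6 state = step 4 state; never stabilizes
  -> state at step 30: (30-4) mod 2 = 0, same as step 4 -> [3 3 4]

Answer: 3 3 4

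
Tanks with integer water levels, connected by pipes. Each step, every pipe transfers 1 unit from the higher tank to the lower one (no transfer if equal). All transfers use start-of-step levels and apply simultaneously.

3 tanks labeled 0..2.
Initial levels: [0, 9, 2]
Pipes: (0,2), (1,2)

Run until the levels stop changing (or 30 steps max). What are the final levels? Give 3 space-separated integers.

Answer: 4 4 3

Derivation:
Step 1: flows [2->0,1->2] -> levels [1 8 2]
Step 2: flows [2->0,1->2] -> levels [2 7 2]
Step 3: flows [0=2,1->2] -> levels [2 6 3]
Step 4: flows [2->0,1->2] -> levels [3 5 3]
Step 5: flows [0=2,1->2] -> levels [3 4 4]
Step 6: flows [2->0,1=2] -> levels [4 4 3]
Step 7: flows [0->2,1->2] -> levels [3 3 5]
Step 8: flows [2->0,2->1] -> levels [4 4 3]
  -> period-2 cycle: step 8 state = step 6 state; never stabilizes
  -> state at step 30: (30-6) mod 2 = 0, same as step 6 -> [4 4 3]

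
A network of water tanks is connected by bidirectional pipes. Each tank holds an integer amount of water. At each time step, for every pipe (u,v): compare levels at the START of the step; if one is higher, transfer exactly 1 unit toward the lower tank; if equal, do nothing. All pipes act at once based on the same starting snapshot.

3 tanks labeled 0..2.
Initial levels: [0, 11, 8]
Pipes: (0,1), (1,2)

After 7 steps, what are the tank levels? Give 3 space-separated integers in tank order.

Step 1: flows [1->0,1->2] -> levels [1 9 9]
Step 2: flows [1->0,1=2] -> levels [2 8 9]
Step 3: flows [1->0,2->1] -> levels [3 8 8]
Step 4: flows [1->0,1=2] -> levels [4 7 8]
Step 5: flows [1->0,2->1] -> levels [5 7 7]
Step 6: flows [1->0,1=2] -> levels [6 6 7]
Step 7: flows [0=1,2->1] -> levels [6 7 6]

Answer: 6 7 6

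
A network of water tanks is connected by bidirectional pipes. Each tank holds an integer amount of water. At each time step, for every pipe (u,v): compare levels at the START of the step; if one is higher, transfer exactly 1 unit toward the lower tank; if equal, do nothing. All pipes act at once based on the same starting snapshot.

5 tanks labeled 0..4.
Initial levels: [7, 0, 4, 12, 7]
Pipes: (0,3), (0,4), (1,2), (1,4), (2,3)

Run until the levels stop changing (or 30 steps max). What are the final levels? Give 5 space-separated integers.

Answer: 6 6 6 6 6

Derivation:
Step 1: flows [3->0,0=4,2->1,4->1,3->2] -> levels [8 2 4 10 6]
Step 2: flows [3->0,0->4,2->1,4->1,3->2] -> levels [8 4 4 8 6]
Step 3: flows [0=3,0->4,1=2,4->1,3->2] -> levels [7 5 5 7 6]
Step 4: flows [0=3,0->4,1=2,4->1,3->2] -> levels [6 6 6 6 6]
Step 5: flows [0=3,0=4,1=2,1=4,2=3] -> levels [6 6 6 6 6]
  -> stable (no change)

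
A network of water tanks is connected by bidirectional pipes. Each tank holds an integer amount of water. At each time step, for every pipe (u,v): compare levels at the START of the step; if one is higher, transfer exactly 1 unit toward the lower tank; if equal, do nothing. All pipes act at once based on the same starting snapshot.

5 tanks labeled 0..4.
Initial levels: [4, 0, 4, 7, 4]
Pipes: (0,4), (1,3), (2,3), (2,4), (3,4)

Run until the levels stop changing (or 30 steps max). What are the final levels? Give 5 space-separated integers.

Step 1: flows [0=4,3->1,3->2,2=4,3->4] -> levels [4 1 5 4 5]
Step 2: flows [4->0,3->1,2->3,2=4,4->3] -> levels [5 2 4 5 3]
Step 3: flows [0->4,3->1,3->2,2->4,3->4] -> levels [4 3 4 2 6]
Step 4: flows [4->0,1->3,2->3,4->2,4->3] -> levels [5 2 4 5 3]
  -> period-2 cycle: step 4 state = step 2 state; never stabilizes
  -> state at step 30: (30-2) mod 2 = 0, same as step 2 -> [5 2 4 5 3]

Answer: 5 2 4 5 3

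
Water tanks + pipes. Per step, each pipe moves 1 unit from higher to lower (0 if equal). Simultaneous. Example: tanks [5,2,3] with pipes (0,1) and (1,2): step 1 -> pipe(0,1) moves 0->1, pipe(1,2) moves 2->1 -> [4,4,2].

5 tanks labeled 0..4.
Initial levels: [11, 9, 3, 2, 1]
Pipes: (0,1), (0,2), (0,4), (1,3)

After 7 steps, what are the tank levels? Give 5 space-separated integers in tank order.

Step 1: flows [0->1,0->2,0->4,1->3] -> levels [8 9 4 3 2]
Step 2: flows [1->0,0->2,0->4,1->3] -> levels [7 7 5 4 3]
Step 3: flows [0=1,0->2,0->4,1->3] -> levels [5 6 6 5 4]
Step 4: flows [1->0,2->0,0->4,1->3] -> levels [6 4 5 6 5]
Step 5: flows [0->1,0->2,0->4,3->1] -> levels [3 6 6 5 6]
Step 6: flows [1->0,2->0,4->0,1->3] -> levels [6 4 5 6 5]
  -> period-2 cycle: step 6 state = step 4 state
  -> state at step 7: (7-4) mod 2 = 1, same as step 5 -> [3 6 6 5 6]

Answer: 3 6 6 5 6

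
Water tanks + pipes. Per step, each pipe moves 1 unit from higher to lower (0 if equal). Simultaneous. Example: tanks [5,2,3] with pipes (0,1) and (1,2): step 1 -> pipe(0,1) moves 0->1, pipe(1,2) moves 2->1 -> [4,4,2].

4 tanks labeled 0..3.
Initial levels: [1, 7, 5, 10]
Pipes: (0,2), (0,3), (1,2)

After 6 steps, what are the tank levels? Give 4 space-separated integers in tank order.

Step 1: flows [2->0,3->0,1->2] -> levels [3 6 5 9]
Step 2: flows [2->0,3->0,1->2] -> levels [5 5 5 8]
Step 3: flows [0=2,3->0,1=2] -> levels [6 5 5 7]
Step 4: flows [0->2,3->0,1=2] -> levels [6 5 6 6]
Step 5: flows [0=2,0=3,2->1] -> levels [6 6 5 6]
Step 6: flows [0->2,0=3,1->2] -> levels [5 5 7 6]

Answer: 5 5 7 6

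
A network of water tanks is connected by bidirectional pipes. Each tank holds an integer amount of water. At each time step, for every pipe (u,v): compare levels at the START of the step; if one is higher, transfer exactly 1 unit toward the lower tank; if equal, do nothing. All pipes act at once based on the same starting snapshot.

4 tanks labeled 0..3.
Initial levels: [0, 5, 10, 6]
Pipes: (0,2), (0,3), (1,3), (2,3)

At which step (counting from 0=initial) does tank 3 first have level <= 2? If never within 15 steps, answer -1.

Answer: -1

Derivation:
Step 1: flows [2->0,3->0,3->1,2->3] -> levels [2 6 8 5]
Step 2: flows [2->0,3->0,1->3,2->3] -> levels [4 5 6 6]
Step 3: flows [2->0,3->0,3->1,2=3] -> levels [6 6 5 4]
Step 4: flows [0->2,0->3,1->3,2->3] -> levels [4 5 5 7]
Step 5: flows [2->0,3->0,3->1,3->2] -> levels [6 6 5 4]
  -> period-2 cycle (repeats step 3); tank 3 never drops to <=2
Tank 3 never reaches <=2 within 15 steps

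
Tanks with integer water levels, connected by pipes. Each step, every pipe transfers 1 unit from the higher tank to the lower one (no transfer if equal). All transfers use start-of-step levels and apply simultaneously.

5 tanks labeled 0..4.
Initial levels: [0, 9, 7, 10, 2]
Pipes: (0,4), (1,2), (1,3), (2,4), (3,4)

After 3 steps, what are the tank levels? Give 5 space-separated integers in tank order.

Step 1: flows [4->0,1->2,3->1,2->4,3->4] -> levels [1 9 7 8 3]
Step 2: flows [4->0,1->2,1->3,2->4,3->4] -> levels [2 7 7 8 4]
Step 3: flows [4->0,1=2,3->1,2->4,3->4] -> levels [3 8 6 6 5]

Answer: 3 8 6 6 5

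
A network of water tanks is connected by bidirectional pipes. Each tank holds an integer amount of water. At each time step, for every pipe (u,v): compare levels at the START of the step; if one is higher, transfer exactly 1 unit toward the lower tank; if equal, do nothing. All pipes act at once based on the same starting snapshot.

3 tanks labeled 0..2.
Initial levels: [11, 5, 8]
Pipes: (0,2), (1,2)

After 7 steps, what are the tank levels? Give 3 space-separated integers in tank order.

Answer: 8 8 8

Derivation:
Step 1: flows [0->2,2->1] -> levels [10 6 8]
Step 2: flows [0->2,2->1] -> levels [9 7 8]
Step 3: flows [0->2,2->1] -> levels [8 8 8]
Step 4: flows [0=2,1=2] -> levels [8 8 8]
  -> stable; steps 5..7 unchanged -> [8 8 8]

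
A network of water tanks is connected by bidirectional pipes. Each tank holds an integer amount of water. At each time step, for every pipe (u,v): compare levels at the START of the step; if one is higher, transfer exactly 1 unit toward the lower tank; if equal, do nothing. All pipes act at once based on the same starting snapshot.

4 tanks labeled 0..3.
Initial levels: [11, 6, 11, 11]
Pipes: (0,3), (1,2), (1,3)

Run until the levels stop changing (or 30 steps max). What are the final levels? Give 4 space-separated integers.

Answer: 10 11 9 9

Derivation:
Step 1: flows [0=3,2->1,3->1] -> levels [11 8 10 10]
Step 2: flows [0->3,2->1,3->1] -> levels [10 10 9 10]
Step 3: flows [0=3,1->2,1=3] -> levels [10 9 10 10]
Step 4: flows [0=3,2->1,3->1] -> levels [10 11 9 9]
Step 5: flows [0->3,1->2,1->3] -> levels [9 9 10 11]
Step 6: flows [3->0,2->1,3->1] -> levels [10 11 9 9]
  -> period-2 cycle: step 6 state = step 4 state; never stabilizes
  -> state at step 30: (30-4) mod 2 = 0, same as step 4 -> [10 11 9 9]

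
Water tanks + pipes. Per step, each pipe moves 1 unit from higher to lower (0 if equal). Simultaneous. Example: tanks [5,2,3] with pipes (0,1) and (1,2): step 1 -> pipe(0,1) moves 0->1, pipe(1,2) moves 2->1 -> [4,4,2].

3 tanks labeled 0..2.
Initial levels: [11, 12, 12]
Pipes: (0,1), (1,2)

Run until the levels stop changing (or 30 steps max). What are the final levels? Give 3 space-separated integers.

Answer: 11 13 11

Derivation:
Step 1: flows [1->0,1=2] -> levels [12 11 12]
Step 2: flows [0->1,2->1] -> levels [11 13 11]
Step 3: flows [1->0,1->2] -> levels [12 11 12]
  -> period-2 cycle: step 3 state = step 1 state; never stabilizes
  -> state at step 30: (30-1) mod 2 = 1, same as step 2 -> [11 13 11]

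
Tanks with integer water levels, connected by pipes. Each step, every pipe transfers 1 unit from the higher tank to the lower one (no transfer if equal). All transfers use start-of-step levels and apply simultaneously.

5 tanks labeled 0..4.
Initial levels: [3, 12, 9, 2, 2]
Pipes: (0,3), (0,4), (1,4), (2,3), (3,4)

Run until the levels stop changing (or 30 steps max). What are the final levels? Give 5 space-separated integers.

Step 1: flows [0->3,0->4,1->4,2->3,3=4] -> levels [1 11 8 4 4]
Step 2: flows [3->0,4->0,1->4,2->3,3=4] -> levels [3 10 7 4 4]
Step 3: flows [3->0,4->0,1->4,2->3,3=4] -> levels [5 9 6 4 4]
Step 4: flows [0->3,0->4,1->4,2->3,3=4] -> levels [3 8 5 6 6]
Step 5: flows [3->0,4->0,1->4,3->2,3=4] -> levels [5 7 6 4 6]
Step 6: flows [0->3,4->0,1->4,2->3,4->3] -> levels [5 6 5 7 5]
Step 7: flows [3->0,0=4,1->4,3->2,3->4] -> levels [6 5 6 4 7]
Step 8: flows [0->3,4->0,4->1,2->3,4->3] -> levels [6 6 5 7 4]
Step 9: flows [3->0,0->4,1->4,3->2,3->4] -> levels [6 5 6 4 7]
  -> period-2 cycle: step 9 state = step 7 state; never stabilizes
  -> state at step 30: (30-7) mod 2 = 1, same as step 8 -> [6 6 5 7 4]

Answer: 6 6 5 7 4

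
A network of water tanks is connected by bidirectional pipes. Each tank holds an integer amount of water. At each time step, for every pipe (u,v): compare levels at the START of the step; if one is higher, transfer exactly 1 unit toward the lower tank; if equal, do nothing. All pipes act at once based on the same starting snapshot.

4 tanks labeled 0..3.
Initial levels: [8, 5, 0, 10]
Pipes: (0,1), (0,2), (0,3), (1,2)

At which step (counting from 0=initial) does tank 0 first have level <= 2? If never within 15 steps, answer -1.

Step 1: flows [0->1,0->2,3->0,1->2] -> levels [7 5 2 9]
Step 2: flows [0->1,0->2,3->0,1->2] -> levels [6 5 4 8]
Step 3: flows [0->1,0->2,3->0,1->2] -> levels [5 5 6 7]
Step 4: flows [0=1,2->0,3->0,2->1] -> levels [7 6 4 6]
Step 5: flows [0->1,0->2,0->3,1->2] -> levels [4 6 6 7]
Step 6: flows [1->0,2->0,3->0,1=2] -> levels [7 5 5 6]
Step 7: flows [0->1,0->2,0->3,1=2] -> levels [4 6 6 7]
  -> period-2 cycle (repeats step 5); tank 0 never drops to <=2
Tank 0 never reaches <=2 within 15 steps

Answer: -1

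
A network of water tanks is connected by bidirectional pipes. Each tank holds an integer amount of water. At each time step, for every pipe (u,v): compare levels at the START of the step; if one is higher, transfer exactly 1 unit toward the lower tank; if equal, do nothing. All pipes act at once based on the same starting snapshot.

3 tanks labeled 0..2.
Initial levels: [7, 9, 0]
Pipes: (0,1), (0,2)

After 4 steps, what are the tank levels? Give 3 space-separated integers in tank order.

Step 1: flows [1->0,0->2] -> levels [7 8 1]
Step 2: flows [1->0,0->2] -> levels [7 7 2]
Step 3: flows [0=1,0->2] -> levels [6 7 3]
Step 4: flows [1->0,0->2] -> levels [6 6 4]

Answer: 6 6 4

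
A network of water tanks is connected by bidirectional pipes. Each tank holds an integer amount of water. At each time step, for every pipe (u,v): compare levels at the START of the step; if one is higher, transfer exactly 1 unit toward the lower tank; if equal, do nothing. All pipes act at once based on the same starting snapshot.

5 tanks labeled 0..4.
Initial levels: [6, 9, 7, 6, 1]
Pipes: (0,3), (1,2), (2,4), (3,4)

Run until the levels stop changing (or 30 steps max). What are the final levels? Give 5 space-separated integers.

Answer: 5 6 7 6 5

Derivation:
Step 1: flows [0=3,1->2,2->4,3->4] -> levels [6 8 7 5 3]
Step 2: flows [0->3,1->2,2->4,3->4] -> levels [5 7 7 5 5]
Step 3: flows [0=3,1=2,2->4,3=4] -> levels [5 7 6 5 6]
Step 4: flows [0=3,1->2,2=4,4->3] -> levels [5 6 7 6 5]
Step 5: flows [3->0,2->1,2->4,3->4] -> levels [6 7 5 4 7]
Step 6: flows [0->3,1->2,4->2,4->3] -> levels [5 6 7 6 5]
  -> period-2 cycle: step 6 state = step 4 state; never stabilizes
  -> state at step 30: (30-4) mod 2 = 0, same as step 4 -> [5 6 7 6 5]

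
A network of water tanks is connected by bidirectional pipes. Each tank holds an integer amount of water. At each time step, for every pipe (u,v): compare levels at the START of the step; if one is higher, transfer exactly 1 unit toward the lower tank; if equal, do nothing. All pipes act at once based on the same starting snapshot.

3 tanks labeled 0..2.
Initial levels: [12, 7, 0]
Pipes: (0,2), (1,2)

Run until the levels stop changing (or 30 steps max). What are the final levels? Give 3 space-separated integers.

Answer: 6 6 7

Derivation:
Step 1: flows [0->2,1->2] -> levels [11 6 2]
Step 2: flows [0->2,1->2] -> levels [10 5 4]
Step 3: flows [0->2,1->2] -> levels [9 4 6]
Step 4: flows [0->2,2->1] -> levels [8 5 6]
Step 5: flows [0->2,2->1] -> levels [7 6 6]
Step 6: flows [0->2,1=2] -> levels [6 6 7]
Step 7: flows [2->0,2->1] -> levels [7 7 5]
Step 8: flows [0->2,1->2] -> levels [6 6 7]
  -> period-2 cycle: step 8 state = step 6 state; never stabilizes
  -> state at step 30: (30-6) mod 2 = 0, same as step 6 -> [6 6 7]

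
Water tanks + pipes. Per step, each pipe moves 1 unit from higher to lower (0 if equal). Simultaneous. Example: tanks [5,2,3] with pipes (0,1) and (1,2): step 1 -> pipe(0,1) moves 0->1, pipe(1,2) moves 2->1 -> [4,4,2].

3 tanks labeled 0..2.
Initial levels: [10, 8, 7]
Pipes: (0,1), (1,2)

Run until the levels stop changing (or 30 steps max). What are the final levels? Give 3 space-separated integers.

Step 1: flows [0->1,1->2] -> levels [9 8 8]
Step 2: flows [0->1,1=2] -> levels [8 9 8]
Step 3: flows [1->0,1->2] -> levels [9 7 9]
Step 4: flows [0->1,2->1] -> levels [8 9 8]
  -> period-2 cycle: step 4 state = step 2 state; never stabilizes
  -> state at step 30: (30-2) mod 2 = 0, same as step 2 -> [8 9 8]

Answer: 8 9 8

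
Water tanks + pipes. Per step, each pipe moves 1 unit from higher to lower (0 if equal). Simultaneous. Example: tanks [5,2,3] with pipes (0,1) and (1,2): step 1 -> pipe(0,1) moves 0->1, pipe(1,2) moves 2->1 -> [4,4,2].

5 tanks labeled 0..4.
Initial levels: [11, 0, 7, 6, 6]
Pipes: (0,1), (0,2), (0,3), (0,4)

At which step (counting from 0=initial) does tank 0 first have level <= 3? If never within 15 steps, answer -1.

Answer: -1

Derivation:
Step 1: flows [0->1,0->2,0->3,0->4] -> levels [7 1 8 7 7]
Step 2: flows [0->1,2->0,0=3,0=4] -> levels [7 2 7 7 7]
Step 3: flows [0->1,0=2,0=3,0=4] -> levels [6 3 7 7 7]
Step 4: flows [0->1,2->0,3->0,4->0] -> levels [8 4 6 6 6]
Step 5: flows [0->1,0->2,0->3,0->4] -> levels [4 5 7 7 7]
Step 6: flows [1->0,2->0,3->0,4->0] -> levels [8 4 6 6 6]
  -> period-2 cycle (repeats step 4); tank 0 never drops to <=3
Tank 0 never reaches <=3 within 15 steps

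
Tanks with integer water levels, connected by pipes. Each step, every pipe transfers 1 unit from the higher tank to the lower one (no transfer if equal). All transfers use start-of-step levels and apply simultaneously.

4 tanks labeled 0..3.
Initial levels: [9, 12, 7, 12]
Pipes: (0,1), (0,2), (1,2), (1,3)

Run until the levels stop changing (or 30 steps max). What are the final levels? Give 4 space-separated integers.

Answer: 10 9 10 11

Derivation:
Step 1: flows [1->0,0->2,1->2,1=3] -> levels [9 10 9 12]
Step 2: flows [1->0,0=2,1->2,3->1] -> levels [10 9 10 11]
Step 3: flows [0->1,0=2,2->1,3->1] -> levels [9 12 9 10]
Step 4: flows [1->0,0=2,1->2,1->3] -> levels [10 9 10 11]
  -> period-2 cycle: step 4 state = step 2 state; never stabilizes
  -> state at step 30: (30-2) mod 2 = 0, same as step 2 -> [10 9 10 11]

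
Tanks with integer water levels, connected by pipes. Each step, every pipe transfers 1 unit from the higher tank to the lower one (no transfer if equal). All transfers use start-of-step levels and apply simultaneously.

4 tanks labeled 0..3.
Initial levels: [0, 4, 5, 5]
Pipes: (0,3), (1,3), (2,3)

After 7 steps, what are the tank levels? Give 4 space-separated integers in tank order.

Step 1: flows [3->0,3->1,2=3] -> levels [1 5 5 3]
Step 2: flows [3->0,1->3,2->3] -> levels [2 4 4 4]
Step 3: flows [3->0,1=3,2=3] -> levels [3 4 4 3]
Step 4: flows [0=3,1->3,2->3] -> levels [3 3 3 5]
Step 5: flows [3->0,3->1,3->2] -> levels [4 4 4 2]
Step 6: flows [0->3,1->3,2->3] -> levels [3 3 3 5]
  -> period-2 cycle: step 6 state = step 4 state
  -> state at step 7: (7-4) mod 2 = 1, same as step 5 -> [4 4 4 2]

Answer: 4 4 4 2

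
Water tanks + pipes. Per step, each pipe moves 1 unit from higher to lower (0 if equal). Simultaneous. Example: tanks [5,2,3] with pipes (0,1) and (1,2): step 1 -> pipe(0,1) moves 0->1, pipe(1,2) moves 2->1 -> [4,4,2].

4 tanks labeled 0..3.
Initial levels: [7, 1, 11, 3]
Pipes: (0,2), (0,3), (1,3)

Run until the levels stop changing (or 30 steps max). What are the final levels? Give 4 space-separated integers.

Answer: 7 6 5 4

Derivation:
Step 1: flows [2->0,0->3,3->1] -> levels [7 2 10 3]
Step 2: flows [2->0,0->3,3->1] -> levels [7 3 9 3]
Step 3: flows [2->0,0->3,1=3] -> levels [7 3 8 4]
Step 4: flows [2->0,0->3,3->1] -> levels [7 4 7 4]
Step 5: flows [0=2,0->3,1=3] -> levels [6 4 7 5]
Step 6: flows [2->0,0->3,3->1] -> levels [6 5 6 5]
Step 7: flows [0=2,0->3,1=3] -> levels [5 5 6 6]
Step 8: flows [2->0,3->0,3->1] -> levels [7 6 5 4]
Step 9: flows [0->2,0->3,1->3] -> levels [5 5 6 6]
  -> period-2 cycle: step 9 state = step 7 state; never stabilizes
  -> state at step 30: (30-7) mod 2 = 1, same as step 8 -> [7 6 5 4]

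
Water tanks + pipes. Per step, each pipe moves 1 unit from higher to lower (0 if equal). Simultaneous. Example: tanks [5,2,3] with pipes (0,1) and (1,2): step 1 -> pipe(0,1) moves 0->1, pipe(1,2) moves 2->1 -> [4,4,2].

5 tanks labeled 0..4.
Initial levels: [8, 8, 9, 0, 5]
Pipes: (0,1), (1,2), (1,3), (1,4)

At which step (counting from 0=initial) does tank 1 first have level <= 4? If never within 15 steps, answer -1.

Answer: 5

Derivation:
Step 1: flows [0=1,2->1,1->3,1->4] -> levels [8 7 8 1 6]
Step 2: flows [0->1,2->1,1->3,1->4] -> levels [7 7 7 2 7]
Step 3: flows [0=1,1=2,1->3,1=4] -> levels [7 6 7 3 7]
Step 4: flows [0->1,2->1,1->3,4->1] -> levels [6 8 6 4 6]
Step 5: flows [1->0,1->2,1->3,1->4] -> levels [7 4 7 5 7]
Tank 1 first reaches <=4 at step 5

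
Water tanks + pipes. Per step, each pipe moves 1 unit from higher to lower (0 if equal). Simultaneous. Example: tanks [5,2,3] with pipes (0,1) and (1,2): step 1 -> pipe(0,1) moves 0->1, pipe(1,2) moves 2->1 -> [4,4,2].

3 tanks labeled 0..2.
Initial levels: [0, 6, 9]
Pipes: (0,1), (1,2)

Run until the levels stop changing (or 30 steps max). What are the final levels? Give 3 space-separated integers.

Step 1: flows [1->0,2->1] -> levels [1 6 8]
Step 2: flows [1->0,2->1] -> levels [2 6 7]
Step 3: flows [1->0,2->1] -> levels [3 6 6]
Step 4: flows [1->0,1=2] -> levels [4 5 6]
Step 5: flows [1->0,2->1] -> levels [5 5 5]
Step 6: flows [0=1,1=2] -> levels [5 5 5]
  -> stable (no change)

Answer: 5 5 5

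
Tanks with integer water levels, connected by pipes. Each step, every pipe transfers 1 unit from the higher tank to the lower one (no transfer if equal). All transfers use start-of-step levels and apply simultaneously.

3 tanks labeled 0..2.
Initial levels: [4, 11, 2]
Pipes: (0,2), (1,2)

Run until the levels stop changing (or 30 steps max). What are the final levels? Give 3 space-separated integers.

Step 1: flows [0->2,1->2] -> levels [3 10 4]
Step 2: flows [2->0,1->2] -> levels [4 9 4]
Step 3: flows [0=2,1->2] -> levels [4 8 5]
Step 4: flows [2->0,1->2] -> levels [5 7 5]
Step 5: flows [0=2,1->2] -> levels [5 6 6]
Step 6: flows [2->0,1=2] -> levels [6 6 5]
Step 7: flows [0->2,1->2] -> levels [5 5 7]
Step 8: flows [2->0,2->1] -> levels [6 6 5]
  -> period-2 cycle: step 8 state = step 6 state; never stabilizes
  -> state at step 30: (30-6) mod 2 = 0, same as step 6 -> [6 6 5]

Answer: 6 6 5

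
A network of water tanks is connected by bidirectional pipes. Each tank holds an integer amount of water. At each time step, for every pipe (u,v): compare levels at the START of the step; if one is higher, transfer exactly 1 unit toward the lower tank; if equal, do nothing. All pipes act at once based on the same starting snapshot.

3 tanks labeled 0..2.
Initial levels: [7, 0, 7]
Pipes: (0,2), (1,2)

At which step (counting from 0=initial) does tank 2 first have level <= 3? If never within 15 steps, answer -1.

Answer: -1

Derivation:
Step 1: flows [0=2,2->1] -> levels [7 1 6]
Step 2: flows [0->2,2->1] -> levels [6 2 6]
Step 3: flows [0=2,2->1] -> levels [6 3 5]
Step 4: flows [0->2,2->1] -> levels [5 4 5]
Step 5: flows [0=2,2->1] -> levels [5 5 4]
Step 6: flows [0->2,1->2] -> levels [4 4 6]
Step 7: flows [2->0,2->1] -> levels [5 5 4]
  -> period-2 cycle (repeats step 5); tank 2 never drops to <=3
Tank 2 never reaches <=3 within 15 steps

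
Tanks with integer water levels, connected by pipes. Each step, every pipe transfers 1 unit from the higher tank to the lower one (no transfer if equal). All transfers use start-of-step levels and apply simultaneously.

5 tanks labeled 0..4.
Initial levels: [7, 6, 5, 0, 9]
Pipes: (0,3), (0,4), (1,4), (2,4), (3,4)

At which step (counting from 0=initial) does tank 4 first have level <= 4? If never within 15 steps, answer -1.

Answer: 3

Derivation:
Step 1: flows [0->3,4->0,4->1,4->2,4->3] -> levels [7 7 6 2 5]
Step 2: flows [0->3,0->4,1->4,2->4,4->3] -> levels [5 6 5 4 7]
Step 3: flows [0->3,4->0,4->1,4->2,4->3] -> levels [5 7 6 6 3]
Tank 4 first reaches <=4 at step 3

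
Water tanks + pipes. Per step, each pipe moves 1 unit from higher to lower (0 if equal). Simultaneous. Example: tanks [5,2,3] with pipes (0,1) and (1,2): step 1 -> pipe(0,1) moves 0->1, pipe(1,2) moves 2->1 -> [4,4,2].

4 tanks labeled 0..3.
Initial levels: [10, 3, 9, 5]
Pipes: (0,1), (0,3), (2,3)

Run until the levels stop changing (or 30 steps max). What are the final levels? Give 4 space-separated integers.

Step 1: flows [0->1,0->3,2->3] -> levels [8 4 8 7]
Step 2: flows [0->1,0->3,2->3] -> levels [6 5 7 9]
Step 3: flows [0->1,3->0,3->2] -> levels [6 6 8 7]
Step 4: flows [0=1,3->0,2->3] -> levels [7 6 7 7]
Step 5: flows [0->1,0=3,2=3] -> levels [6 7 7 7]
Step 6: flows [1->0,3->0,2=3] -> levels [8 6 7 6]
Step 7: flows [0->1,0->3,2->3] -> levels [6 7 6 8]
Step 8: flows [1->0,3->0,3->2] -> levels [8 6 7 6]
  -> period-2 cycle: step 8 state = step 6 state; never stabilizes
  -> state at step 30: (30-6) mod 2 = 0, same as step 6 -> [8 6 7 6]

Answer: 8 6 7 6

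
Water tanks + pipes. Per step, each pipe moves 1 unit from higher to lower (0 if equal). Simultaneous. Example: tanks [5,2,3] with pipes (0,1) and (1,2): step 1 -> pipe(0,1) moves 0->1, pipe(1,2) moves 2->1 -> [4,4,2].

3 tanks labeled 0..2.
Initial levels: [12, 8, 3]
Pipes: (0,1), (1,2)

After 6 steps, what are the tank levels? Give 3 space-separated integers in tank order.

Step 1: flows [0->1,1->2] -> levels [11 8 4]
Step 2: flows [0->1,1->2] -> levels [10 8 5]
Step 3: flows [0->1,1->2] -> levels [9 8 6]
Step 4: flows [0->1,1->2] -> levels [8 8 7]
Step 5: flows [0=1,1->2] -> levels [8 7 8]
Step 6: flows [0->1,2->1] -> levels [7 9 7]

Answer: 7 9 7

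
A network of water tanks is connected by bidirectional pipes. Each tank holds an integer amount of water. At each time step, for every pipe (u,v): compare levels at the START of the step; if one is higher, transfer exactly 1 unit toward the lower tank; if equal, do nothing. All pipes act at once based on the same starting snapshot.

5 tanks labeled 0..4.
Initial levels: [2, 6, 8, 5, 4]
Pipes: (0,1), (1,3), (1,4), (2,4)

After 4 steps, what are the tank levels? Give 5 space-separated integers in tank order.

Step 1: flows [1->0,1->3,1->4,2->4] -> levels [3 3 7 6 6]
Step 2: flows [0=1,3->1,4->1,2->4] -> levels [3 5 6 5 6]
Step 3: flows [1->0,1=3,4->1,2=4] -> levels [4 5 6 5 5]
Step 4: flows [1->0,1=3,1=4,2->4] -> levels [5 4 5 5 6]

Answer: 5 4 5 5 6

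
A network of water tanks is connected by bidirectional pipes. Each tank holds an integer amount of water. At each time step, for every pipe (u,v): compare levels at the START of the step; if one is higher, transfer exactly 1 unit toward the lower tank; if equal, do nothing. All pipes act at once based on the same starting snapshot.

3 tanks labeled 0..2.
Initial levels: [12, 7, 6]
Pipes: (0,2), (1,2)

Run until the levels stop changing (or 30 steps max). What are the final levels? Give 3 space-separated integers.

Answer: 8 8 9

Derivation:
Step 1: flows [0->2,1->2] -> levels [11 6 8]
Step 2: flows [0->2,2->1] -> levels [10 7 8]
Step 3: flows [0->2,2->1] -> levels [9 8 8]
Step 4: flows [0->2,1=2] -> levels [8 8 9]
Step 5: flows [2->0,2->1] -> levels [9 9 7]
Step 6: flows [0->2,1->2] -> levels [8 8 9]
  -> period-2 cycle: step 6 state = step 4 state; never stabilizes
  -> state at step 30: (30-4) mod 2 = 0, same as step 4 -> [8 8 9]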